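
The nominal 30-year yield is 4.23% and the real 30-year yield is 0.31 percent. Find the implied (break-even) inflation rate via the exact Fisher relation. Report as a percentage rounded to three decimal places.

3.908%

(1 + π) = (1 + i)/(1 + r) = 1.04230 / 1.00310 = 1.039079
Break-even inflation = 1.039079 − 1 → 3.908%.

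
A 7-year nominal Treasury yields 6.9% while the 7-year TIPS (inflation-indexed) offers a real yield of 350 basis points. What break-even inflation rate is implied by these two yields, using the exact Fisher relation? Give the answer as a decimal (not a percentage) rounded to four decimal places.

(1 + π) = (1 + i)/(1 + r) = 1.06900 / 1.03500 = 1.0328502
Break-even inflation = 1.0328502 − 1 → 0.0329.

0.0329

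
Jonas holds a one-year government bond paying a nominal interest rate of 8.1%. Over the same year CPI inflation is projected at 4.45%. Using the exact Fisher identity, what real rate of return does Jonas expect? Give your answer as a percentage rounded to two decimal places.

By the Fisher identity, 1 + r = (1 + i)/(1 + π).
1 + r = 1.08100 / 1.04450 = 1.034945
r = 1.034945 − 1 = 3.4945%, i.e. 3.49%.

3.49%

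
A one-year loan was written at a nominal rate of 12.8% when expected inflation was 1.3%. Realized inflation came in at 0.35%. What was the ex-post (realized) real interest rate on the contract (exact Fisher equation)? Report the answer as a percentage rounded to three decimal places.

12.407%

Ex-post: (1 + 0.1280)/(1 + 0.0035) − 1 = 12.4066%
So the realized real rate is 12.407%.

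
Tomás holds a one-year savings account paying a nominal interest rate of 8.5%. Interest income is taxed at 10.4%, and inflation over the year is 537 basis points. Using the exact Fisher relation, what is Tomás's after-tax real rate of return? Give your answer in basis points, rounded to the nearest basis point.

After-tax nominal return = 8.5% × (1 − 0.104) = 7.6160%.
1 + r = 1.07616 / 1.05370 = 1.021315
After-tax real rate = 1.021315 − 1 → 213 basis points.

213 basis points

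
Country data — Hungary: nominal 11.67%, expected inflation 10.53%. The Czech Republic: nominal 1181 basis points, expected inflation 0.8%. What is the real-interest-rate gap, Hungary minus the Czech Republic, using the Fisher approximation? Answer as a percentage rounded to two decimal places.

Hungary: 11.67% − 10.53% = 1.140%
The Czech Republic: 11.81% − 0.8% = 11.010%
Differential = -9.870% → -9.87%.

-9.87%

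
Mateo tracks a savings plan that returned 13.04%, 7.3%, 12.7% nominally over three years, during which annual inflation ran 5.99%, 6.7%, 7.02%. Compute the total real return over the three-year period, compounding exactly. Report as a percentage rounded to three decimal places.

12.944%

Nominal growth factor = 1.1304 × 1.0730 × 1.1270 = 1.366960
Price-level growth factor = 1.0599 × 1.0670 × 1.0702 = 1.210303
Real growth factor = 1.366960 / 1.210303 = 1.129436
Total real return = 1.129436 − 1 → 12.944%.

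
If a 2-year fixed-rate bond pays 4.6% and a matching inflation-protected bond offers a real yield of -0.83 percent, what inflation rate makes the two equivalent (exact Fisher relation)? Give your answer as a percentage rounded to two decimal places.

5.48%

(1 + π) = (1 + i)/(1 + r) = 1.04600 / 0.99170 = 1.054754
Break-even inflation = 1.054754 − 1 → 5.48%.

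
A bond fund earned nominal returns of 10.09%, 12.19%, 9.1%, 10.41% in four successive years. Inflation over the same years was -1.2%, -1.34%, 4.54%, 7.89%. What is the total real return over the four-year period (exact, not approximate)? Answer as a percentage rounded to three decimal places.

Compound the nominal returns: 1.1009 × 1.1219 × 1.0910 × 1.1041 = 1.487768.
Compound inflation: 0.9880 × 0.9866 × 1.0454 × 1.0789 = 1.099415.
Deflate: 1.487768 / 1.099415 = 1.353236.
Total real return = 1.353236 − 1 → 35.324%.

35.324%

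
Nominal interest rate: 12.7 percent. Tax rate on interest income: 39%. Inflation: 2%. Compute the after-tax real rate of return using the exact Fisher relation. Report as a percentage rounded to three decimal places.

5.634%

After-tax nominal return = 12.7% × (1 − 0.39) = 7.7470%.
1 + r = 1.07747 / 1.02000 = 1.056343
After-tax real rate = 1.056343 − 1 → 5.634%.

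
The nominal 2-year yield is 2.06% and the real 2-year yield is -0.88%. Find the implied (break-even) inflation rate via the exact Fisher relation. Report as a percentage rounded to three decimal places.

2.966%

(1 + π) = (1 + i)/(1 + r) = 1.02060 / 0.99120 = 1.029661
Break-even inflation = 1.029661 − 1 → 2.966%.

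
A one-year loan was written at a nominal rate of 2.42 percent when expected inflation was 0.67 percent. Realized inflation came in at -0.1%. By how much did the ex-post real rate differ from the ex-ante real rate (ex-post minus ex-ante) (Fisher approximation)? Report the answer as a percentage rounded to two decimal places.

0.77%

Ex-ante: 2.42% − 0.67% = 1.750%
Ex-post: 2.42% − (-0.1%) = 2.520%
Difference (ex-post − ex-ante) = 0.7700% → 0.77%.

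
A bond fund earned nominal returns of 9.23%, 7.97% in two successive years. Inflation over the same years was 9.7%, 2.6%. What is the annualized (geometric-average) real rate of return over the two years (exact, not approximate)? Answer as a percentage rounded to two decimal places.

2.36%

Nominal growth factor = 1.0923 × 1.0797 = 1.17935631
Price-level growth factor = 1.0970 × 1.0260 = 1.12552200
Real growth factor = 1.17935631 / 1.12552200 = 1.04783053
Annualized real rate = 1.04783053^(1/2) − 1 = 2.3636% → 2.36%.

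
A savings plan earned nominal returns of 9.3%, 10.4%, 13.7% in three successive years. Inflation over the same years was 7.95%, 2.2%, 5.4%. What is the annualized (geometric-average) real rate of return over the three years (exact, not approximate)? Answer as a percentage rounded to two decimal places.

5.67%

Nominal growth factor = 1.0930 × 1.1040 × 1.1370 = 1.37198606
Price-level growth factor = 1.0795 × 1.0220 × 1.0540 = 1.16282445
Real growth factor = 1.37198606 / 1.16282445 = 1.17987377
Annualized real rate = 1.17987377^(1/3) − 1 = 5.6684% → 5.67%.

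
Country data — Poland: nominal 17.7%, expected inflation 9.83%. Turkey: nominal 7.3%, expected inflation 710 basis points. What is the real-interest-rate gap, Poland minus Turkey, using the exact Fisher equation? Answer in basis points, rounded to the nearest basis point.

Poland: (1 + 0.1770)/(1 + 0.0983) − 1 = 7.1656%
Turkey: (1 + 0.0730)/(1 + 0.0710) − 1 = 0.1867%
Differential = 7.1656% − 0.1867% = 6.9789% → 698 basis points.

698 basis points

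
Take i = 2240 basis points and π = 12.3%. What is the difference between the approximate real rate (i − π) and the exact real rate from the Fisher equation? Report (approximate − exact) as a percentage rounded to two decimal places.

1.11%

Approximate: r ≈ 22.400% − 12.300% = 10.1000%
Exact: (1 + 0.2240)/(1 + 0.1230) − 1 = 8.9938%
Error = 10.1000% − 8.9938% = 1.1062% → 1.11%.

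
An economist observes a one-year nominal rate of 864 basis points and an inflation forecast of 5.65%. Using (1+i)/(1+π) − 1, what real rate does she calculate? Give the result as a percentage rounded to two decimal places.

2.83%

1 + r = 1.08640 / 1.05650 = 1.028301
r = 1.028301 − 1 = 2.8301%, i.e. 2.83%.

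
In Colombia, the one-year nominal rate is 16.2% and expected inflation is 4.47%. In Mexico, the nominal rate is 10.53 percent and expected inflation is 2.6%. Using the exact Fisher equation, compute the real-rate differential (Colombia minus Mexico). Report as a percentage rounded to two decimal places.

3.50%

Colombia: (1 + 0.1620)/(1 + 0.0447) − 1 = 11.2281%
Mexico: (1 + 0.1053)/(1 + 0.0260) − 1 = 7.7290%
Differential = 11.2281% − 7.7290% = 3.4991% → 3.50%.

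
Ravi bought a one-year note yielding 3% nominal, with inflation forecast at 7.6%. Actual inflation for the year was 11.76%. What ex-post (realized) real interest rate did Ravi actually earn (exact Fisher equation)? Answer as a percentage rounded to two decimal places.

-7.84%

Ex-post: (1 + 0.0300)/(1 + 0.1176) − 1 = -7.8382%
So the realized real rate is -7.84%.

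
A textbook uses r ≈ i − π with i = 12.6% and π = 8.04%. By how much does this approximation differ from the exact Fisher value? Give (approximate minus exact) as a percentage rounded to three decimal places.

0.339%

Approximate: r ≈ 12.600% − 8.040% = 4.5600%
Exact: (1 + 0.1260)/(1 + 0.0804) − 1 = 4.2207%
Error = 4.5600% − 4.2207% = 0.3393% → 0.339%.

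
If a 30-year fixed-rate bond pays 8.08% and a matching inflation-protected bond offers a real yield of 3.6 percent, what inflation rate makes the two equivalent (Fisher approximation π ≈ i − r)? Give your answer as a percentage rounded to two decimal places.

4.48%

π ≈ i − r = 8.08% − 3.6% → 4.48%.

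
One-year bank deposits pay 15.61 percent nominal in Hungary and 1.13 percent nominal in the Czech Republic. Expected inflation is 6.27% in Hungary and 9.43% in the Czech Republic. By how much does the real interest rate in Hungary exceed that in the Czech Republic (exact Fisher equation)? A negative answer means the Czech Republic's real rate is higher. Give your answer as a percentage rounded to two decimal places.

Hungary: (1 + 0.1561)/(1 + 0.0627) − 1 = 8.7889%
The Czech Republic: (1 + 0.0113)/(1 + 0.0943) − 1 = -7.5848%
Differential = 8.7889% − (-7.5848%) = 16.3737% → 16.37%.

16.37%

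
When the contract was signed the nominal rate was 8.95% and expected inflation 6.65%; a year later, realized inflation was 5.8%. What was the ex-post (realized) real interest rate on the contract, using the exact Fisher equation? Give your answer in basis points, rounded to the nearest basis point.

298 basis points

Ex-post: (1 + 0.0895)/(1 + 0.0580) − 1 = 2.9773%
So the realized real rate is 298 basis points.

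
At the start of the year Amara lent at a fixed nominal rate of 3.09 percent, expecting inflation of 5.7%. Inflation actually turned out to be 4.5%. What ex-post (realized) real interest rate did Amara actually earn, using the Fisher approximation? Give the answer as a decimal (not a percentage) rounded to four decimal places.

Ex-post: 3.09% − 4.5% = -1.410%
So the realized real rate is -0.0141.

-0.0141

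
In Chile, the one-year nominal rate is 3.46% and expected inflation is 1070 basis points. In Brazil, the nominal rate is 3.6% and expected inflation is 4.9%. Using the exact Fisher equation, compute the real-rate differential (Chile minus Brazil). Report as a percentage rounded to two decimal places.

-5.30%

Chile: (1 + 0.0346)/(1 + 0.1070) − 1 = -6.5402%
Brazil: (1 + 0.0360)/(1 + 0.0490) − 1 = -1.2393%
Differential = -6.5402% − (-1.2393%) = -5.3009% → -5.30%.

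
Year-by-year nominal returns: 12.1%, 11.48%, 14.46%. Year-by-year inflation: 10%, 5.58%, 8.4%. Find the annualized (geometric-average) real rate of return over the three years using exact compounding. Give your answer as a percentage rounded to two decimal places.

Compound the nominal returns: 1.1210 × 1.1148 × 1.1446 = 1.43039609.
Compound inflation: 1.1000 × 1.0558 × 1.0840 = 1.25893592.
Deflate: 1.43039609 / 1.25893592 = 1.13619452.
Annualized real rate = 1.13619452^(1/3) − 1 = 4.3480% → 4.35%.

4.35%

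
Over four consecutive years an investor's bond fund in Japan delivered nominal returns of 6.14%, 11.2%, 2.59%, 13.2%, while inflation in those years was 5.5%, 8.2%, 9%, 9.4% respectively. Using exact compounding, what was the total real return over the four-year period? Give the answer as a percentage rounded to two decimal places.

0.70%

Compound the nominal returns: 1.0614 × 1.1120 × 1.0259 × 1.1320 = 1.370678.
Compound inflation: 1.0550 × 1.0820 × 1.0900 × 1.0940 = 1.361205.
Deflate: 1.370678 / 1.361205 = 1.006959.
Total real return = 1.006959 − 1 → 0.70%.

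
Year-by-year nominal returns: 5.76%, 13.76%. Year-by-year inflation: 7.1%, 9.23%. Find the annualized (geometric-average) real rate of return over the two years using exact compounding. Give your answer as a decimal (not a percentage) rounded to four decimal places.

0.0141

Compound the nominal returns: 1.0576 × 1.1376 = 1.20312576.
Compound inflation: 1.0710 × 1.0923 = 1.16985330.
Deflate: 1.20312576 / 1.16985330 = 1.02844157.
Annualized real rate = 1.02844157^(1/2) − 1 = 1.4121% → 0.0141.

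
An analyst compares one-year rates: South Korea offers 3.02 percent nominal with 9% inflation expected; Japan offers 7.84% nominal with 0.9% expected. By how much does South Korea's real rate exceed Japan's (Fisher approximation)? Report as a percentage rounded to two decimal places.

-12.92%

South Korea: 3.02% − 9% = -5.980%
Japan: 7.84% − 0.9% = 6.940%
Differential = -12.920% → -12.92%.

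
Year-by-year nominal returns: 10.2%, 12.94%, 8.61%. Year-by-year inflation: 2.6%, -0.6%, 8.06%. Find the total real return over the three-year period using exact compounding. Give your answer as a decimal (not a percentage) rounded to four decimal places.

0.2266

Nominal growth factor = 1.1020 × 1.1294 × 1.0861 = 1.351759
Price-level growth factor = 1.0260 × 0.9940 × 1.0806 = 1.102043
Real growth factor = 1.351759 / 1.102043 = 1.226593
Total real return = 1.226593 − 1 → 0.2266.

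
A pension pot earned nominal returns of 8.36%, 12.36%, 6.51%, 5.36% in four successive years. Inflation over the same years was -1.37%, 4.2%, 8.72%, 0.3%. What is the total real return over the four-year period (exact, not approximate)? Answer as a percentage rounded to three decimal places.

Nominal growth factor = 1.0836 × 1.1236 × 1.0651 × 1.0536 = 1.366303
Price-level growth factor = 0.9863 × 1.0420 × 1.0872 × 1.0030 = 1.120694
Real growth factor = 1.366303 / 1.120694 = 1.219157
Total real return = 1.219157 − 1 → 21.916%.

21.916%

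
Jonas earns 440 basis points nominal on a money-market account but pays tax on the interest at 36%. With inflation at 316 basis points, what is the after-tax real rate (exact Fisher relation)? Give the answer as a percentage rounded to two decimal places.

-0.33%

After-tax nominal return = 4.4% × (1 − 0.36) = 2.8160%.
1 + r = 1.02816 / 1.03160 = 0.996665
After-tax real rate = 0.996665 − 1 → -0.33%.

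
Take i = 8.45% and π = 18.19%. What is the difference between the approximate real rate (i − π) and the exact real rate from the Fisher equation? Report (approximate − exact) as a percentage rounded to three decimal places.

-1.499%

Approximate: r ≈ 8.450% − 18.190% = -9.7400%
Exact: (1 + 0.0845)/(1 + 0.1819) − 1 = -8.2410%
Error = -9.7400% − (-8.2410%) = -1.4990% → -1.499%.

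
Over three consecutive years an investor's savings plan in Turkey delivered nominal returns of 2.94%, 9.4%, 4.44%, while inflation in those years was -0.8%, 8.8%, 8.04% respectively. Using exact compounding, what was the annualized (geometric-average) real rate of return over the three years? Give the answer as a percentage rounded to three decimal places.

Nominal growth factor = 1.0294 × 1.0940 × 1.0444 = 1.17616526
Price-level growth factor = 0.9920 × 1.0880 × 1.0804 = 1.16607140
Real growth factor = 1.17616526 / 1.16607140 = 1.00865630
Annualized real rate = 1.00865630^(1/3) − 1 = 0.2877% → 0.288%.

0.288%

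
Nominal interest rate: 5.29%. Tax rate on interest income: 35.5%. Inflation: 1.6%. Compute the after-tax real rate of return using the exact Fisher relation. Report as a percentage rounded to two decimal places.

1.78%

After-tax nominal return = 5.29% × (1 − 0.355) = 3.41205%.
1 + r = 1.0341205 / 1.01600 = 1.017835
After-tax real rate = 1.017835 − 1 → 1.78%.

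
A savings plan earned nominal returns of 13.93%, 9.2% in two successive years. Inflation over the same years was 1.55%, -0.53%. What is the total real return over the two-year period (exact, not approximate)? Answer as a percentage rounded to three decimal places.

23.165%

Compound the nominal returns: 1.1393 × 1.0920 = 1.244116.
Compound inflation: 1.0155 × 0.9947 = 1.010118.
Deflate: 1.244116 / 1.010118 = 1.231654.
Total real return = 1.231654 − 1 → 23.165%.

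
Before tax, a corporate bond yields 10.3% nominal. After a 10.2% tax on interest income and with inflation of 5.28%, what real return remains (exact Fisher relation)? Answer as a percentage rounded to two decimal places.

After-tax nominal return = 10.3% × (1 − 0.102) = 9.2494%.
1 + r = 1.092494 / 1.05280 = 1.037703
After-tax real rate = 1.037703 − 1 → 3.77%.

3.77%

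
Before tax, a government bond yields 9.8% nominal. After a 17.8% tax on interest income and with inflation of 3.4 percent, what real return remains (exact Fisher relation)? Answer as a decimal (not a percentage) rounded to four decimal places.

0.0450

After-tax nominal return = 9.8% × (1 − 0.178) = 8.0556%.
1 + r = 1.080556 / 1.03400 = 1.045025
After-tax real rate = 1.045025 − 1 → 0.0450.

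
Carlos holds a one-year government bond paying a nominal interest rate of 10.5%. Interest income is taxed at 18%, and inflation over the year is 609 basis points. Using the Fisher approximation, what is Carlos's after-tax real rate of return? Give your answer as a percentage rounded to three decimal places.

2.520%

After-tax nominal return = 10.5% × (1 − 0.18) = 8.6100%.
r ≈ 8.6100% − 6.09% → 2.520%.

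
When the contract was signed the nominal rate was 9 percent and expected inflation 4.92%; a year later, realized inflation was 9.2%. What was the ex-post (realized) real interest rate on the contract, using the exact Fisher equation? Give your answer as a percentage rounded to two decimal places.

Ex-post: (1 + 0.0900)/(1 + 0.0920) − 1 = -0.1832%
So the realized real rate is -0.18%.

-0.18%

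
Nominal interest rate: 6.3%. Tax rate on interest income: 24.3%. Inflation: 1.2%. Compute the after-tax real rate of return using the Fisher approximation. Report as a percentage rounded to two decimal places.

After-tax nominal return = 6.3% × (1 − 0.243) = 4.7691%.
r ≈ 4.7691% − 1.2% → 3.57%.

3.57%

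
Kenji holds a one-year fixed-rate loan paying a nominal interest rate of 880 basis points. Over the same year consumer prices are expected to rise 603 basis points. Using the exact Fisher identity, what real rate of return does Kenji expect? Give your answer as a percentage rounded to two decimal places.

By the Fisher identity, 1 + r = (1 + i)/(1 + π).
1 + r = 1.08800 / 1.06030 = 1.026125
r = 1.026125 − 1 = 2.6125%, i.e. 2.61%.

2.61%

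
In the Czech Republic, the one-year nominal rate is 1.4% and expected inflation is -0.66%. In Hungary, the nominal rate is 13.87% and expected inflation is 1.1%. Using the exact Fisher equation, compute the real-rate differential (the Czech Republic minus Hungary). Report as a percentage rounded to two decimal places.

The Czech Republic: (1 + 0.0140)/(1 − 0.0066) − 1 = 2.0737%
Hungary: (1 + 0.1387)/(1 + 0.0110) − 1 = 12.6311%
Differential = 2.0737% − 12.6311% = -10.5574% → -10.56%.

-10.56%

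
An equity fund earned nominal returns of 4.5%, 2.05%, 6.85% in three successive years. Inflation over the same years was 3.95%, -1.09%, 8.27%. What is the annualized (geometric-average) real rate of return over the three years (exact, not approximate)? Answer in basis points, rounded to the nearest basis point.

78 basis points

Nominal growth factor = 1.0450 × 1.0205 × 1.0685 = 1.13947244
Price-level growth factor = 1.0395 × 0.9891 × 1.0827 = 1.11319906
Real growth factor = 1.13947244 / 1.11319906 = 1.02360169
Annualized real rate = 1.02360169^(1/3) − 1 = 0.7806% → 78 basis points.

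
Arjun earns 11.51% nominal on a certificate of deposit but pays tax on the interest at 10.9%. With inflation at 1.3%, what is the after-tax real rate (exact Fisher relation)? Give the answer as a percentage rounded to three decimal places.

8.840%

After-tax nominal return = 11.51% × (1 − 0.109) = 10.25541%.
1 + r = 1.1025541 / 1.01300 = 1.0884048
After-tax real rate = 1.0884048 − 1 → 8.840%.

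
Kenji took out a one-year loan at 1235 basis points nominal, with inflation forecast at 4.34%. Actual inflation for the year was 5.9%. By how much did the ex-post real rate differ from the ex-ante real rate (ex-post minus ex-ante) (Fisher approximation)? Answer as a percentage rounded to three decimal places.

Ex-ante: 12.35% − 4.34% = 8.010%
Ex-post: 12.35% − 5.9% = 6.450%
Difference (ex-post − ex-ante) = -1.5600% → -1.560%.

-1.560%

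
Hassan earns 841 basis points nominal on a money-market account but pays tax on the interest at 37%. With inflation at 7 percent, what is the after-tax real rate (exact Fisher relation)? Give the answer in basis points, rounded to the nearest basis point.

-159 basis points

After-tax nominal return = 8.41% × (1 − 0.37) = 5.2983%.
1 + r = 1.052983 / 1.07000 = 0.984096
After-tax real rate = 0.984096 − 1 → -159 basis points.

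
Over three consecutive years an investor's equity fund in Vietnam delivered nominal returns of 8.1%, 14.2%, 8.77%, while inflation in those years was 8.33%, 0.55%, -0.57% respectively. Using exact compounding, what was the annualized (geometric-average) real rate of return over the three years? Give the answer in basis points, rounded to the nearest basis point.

Nominal growth factor = 1.0810 × 1.1420 × 1.0877 = 1.34276783
Price-level growth factor = 1.0833 × 1.0055 × 0.9943 = 1.08304938
Real growth factor = 1.34276783 / 1.08304938 = 1.23980296
Annualized real rate = 1.23980296^(1/3) − 1 = 7.4280% → 743 basis points.

743 basis points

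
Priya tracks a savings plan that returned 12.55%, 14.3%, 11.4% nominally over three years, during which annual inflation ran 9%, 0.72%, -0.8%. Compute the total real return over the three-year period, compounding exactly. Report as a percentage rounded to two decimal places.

Compound the nominal returns: 1.1255 × 1.1430 × 1.1140 = 1.433101.
Compound inflation: 1.0900 × 1.0072 × 0.9920 = 1.089065.
Deflate: 1.433101 / 1.089065 = 1.315900.
Total real return = 1.315900 − 1 → 31.59%.

31.59%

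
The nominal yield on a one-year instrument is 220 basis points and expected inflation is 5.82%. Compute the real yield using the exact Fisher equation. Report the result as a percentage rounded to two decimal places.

By the Fisher identity, 1 + r = (1 + i)/(1 + π).
1 + r = 1.02200 / 1.05820 = 0.965791
r = 0.965791 − 1 = -3.4209%, i.e. -3.42%.

-3.42%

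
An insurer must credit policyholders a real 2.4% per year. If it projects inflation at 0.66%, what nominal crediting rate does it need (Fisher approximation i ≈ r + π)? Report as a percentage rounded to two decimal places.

i ≈ r + π = 2.4% + 0.66% = 3.06%.

3.06%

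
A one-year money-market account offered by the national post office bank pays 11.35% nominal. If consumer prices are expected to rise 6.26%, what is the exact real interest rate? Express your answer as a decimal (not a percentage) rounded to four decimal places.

By the Fisher equation, 1 + r = (1 + i)/(1 + π).
1 + r = 1.11350 / 1.06260 = 1.047901
r = 1.047901 − 1 = 4.7901%, i.e. 0.0479.

0.0479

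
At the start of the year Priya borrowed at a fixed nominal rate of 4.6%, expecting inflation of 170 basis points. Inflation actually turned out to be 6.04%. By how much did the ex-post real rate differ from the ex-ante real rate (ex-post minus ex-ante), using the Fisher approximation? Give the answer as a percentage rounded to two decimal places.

Ex-ante: 4.6% − 1.7% = 2.900%
Ex-post: 4.6% − 6.04% = -1.440%
Difference (ex-post − ex-ante) = -4.3400% → -4.34%.

-4.34%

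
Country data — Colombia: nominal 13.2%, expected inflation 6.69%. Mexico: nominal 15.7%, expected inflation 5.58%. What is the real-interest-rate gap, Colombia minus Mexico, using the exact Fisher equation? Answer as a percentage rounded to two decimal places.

-3.48%

Colombia: (1 + 0.1320)/(1 + 0.0669) − 1 = 6.1018%
Mexico: (1 + 0.1570)/(1 + 0.0558) − 1 = 9.5851%
Differential = 6.1018% − 9.5851% = -3.4834% → -3.48%.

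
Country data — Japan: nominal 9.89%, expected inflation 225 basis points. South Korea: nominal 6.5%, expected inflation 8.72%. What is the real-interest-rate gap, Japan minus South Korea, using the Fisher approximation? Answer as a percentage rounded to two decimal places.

Japan: 9.89% − 2.25% = 7.640%
South Korea: 6.5% − 8.72% = -2.220%
Differential = 9.860% → 9.86%.

9.86%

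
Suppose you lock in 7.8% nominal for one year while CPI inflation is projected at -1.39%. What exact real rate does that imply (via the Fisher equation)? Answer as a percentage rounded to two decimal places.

By the Fisher equation, 1 + r = (1 + i)/(1 + π).
1 + r = 1.07800 / 0.98610 = 1.093195
r = 1.093195 − 1 = 9.3195%, i.e. 9.32%.

9.32%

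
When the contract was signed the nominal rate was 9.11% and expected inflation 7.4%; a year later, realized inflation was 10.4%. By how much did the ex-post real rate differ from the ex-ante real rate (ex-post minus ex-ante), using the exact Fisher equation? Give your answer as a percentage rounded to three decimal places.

-2.761%

Ex-ante: (1 + 0.0911)/(1 + 0.0740) − 1 = 1.5922%
Ex-post: (1 + 0.0911)/(1 + 0.1040) − 1 = -1.1685%
Difference (ex-post − ex-ante) = -2.7607% → -2.761%.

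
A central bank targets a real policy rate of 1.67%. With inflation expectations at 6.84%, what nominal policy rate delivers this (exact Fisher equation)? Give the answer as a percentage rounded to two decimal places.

(1 + i) = (1 + r)(1 + π) = 1.01670 × 1.06840 = 1.08624228
i = 1.08624228 − 1, so the required nominal rate is 8.62%.

8.62%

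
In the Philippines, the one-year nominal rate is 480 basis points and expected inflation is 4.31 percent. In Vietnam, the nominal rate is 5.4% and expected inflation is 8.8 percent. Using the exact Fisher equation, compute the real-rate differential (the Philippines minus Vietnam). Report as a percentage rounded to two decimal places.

3.59%

The Philippines: (1 + 0.0480)/(1 + 0.0431) − 1 = 0.4698%
Vietnam: (1 + 0.0540)/(1 + 0.0880) − 1 = -3.1250%
Differential = 0.4698% − (-3.1250%) = 3.5948% → 3.59%.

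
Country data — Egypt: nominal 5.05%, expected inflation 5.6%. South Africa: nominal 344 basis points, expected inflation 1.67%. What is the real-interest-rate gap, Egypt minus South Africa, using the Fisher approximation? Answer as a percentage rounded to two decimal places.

Egypt: 5.05% − 5.6% = -0.550%
South Africa: 3.44% − 1.67% = 1.770%
Differential = -2.320% → -2.32%.

-2.32%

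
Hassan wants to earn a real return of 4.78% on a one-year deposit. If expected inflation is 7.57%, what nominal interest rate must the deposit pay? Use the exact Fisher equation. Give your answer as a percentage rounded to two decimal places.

12.71%

(1 + i) = (1 + r)(1 + π) = 1.04780 × 1.07570 = 1.12711846
i = 1.12711846 − 1, so the required nominal rate is 12.71%.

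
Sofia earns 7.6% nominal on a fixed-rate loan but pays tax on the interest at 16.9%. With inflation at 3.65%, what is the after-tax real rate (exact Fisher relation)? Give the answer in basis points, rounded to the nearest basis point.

After-tax nominal return = 7.6% × (1 − 0.169) = 6.3156%.
1 + r = 1.063156 / 1.03650 = 1.025717
After-tax real rate = 1.025717 − 1 → 257 basis points.

257 basis points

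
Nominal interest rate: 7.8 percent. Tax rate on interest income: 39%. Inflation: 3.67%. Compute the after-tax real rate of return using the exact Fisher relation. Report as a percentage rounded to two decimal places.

After-tax nominal return = 7.8% × (1 − 0.39) = 4.7580%.
1 + r = 1.04758 / 1.03670 = 1.010495
After-tax real rate = 1.010495 − 1 → 1.05%.

1.05%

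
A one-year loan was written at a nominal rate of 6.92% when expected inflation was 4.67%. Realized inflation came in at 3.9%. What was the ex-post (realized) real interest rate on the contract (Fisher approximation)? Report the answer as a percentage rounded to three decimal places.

3.020%

Ex-post: 6.92% − 3.9% = 3.020%
So the realized real rate is 3.020%.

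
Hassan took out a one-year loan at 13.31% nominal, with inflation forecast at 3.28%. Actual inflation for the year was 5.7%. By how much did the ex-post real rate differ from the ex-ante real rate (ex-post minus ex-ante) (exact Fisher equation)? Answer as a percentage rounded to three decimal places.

-2.512%

Ex-ante: (1 + 0.1331)/(1 + 0.0328) − 1 = 9.7115%
Ex-post: (1 + 0.1331)/(1 + 0.0570) − 1 = 7.1996%
Difference (ex-post − ex-ante) = -2.5118% → -2.512%.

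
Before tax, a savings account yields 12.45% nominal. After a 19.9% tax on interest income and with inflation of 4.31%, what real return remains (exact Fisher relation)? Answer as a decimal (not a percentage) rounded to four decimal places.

After-tax nominal return = 12.45% × (1 − 0.199) = 9.97245%.
1 + r = 1.0997245 / 1.04310 = 1.054285
After-tax real rate = 1.054285 − 1 → 0.0543.

0.0543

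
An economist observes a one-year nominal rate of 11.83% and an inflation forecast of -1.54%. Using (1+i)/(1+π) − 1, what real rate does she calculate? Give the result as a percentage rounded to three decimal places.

1 + r = 1.11830 / 0.98460 = 1.135791
r = 1.135791 − 1 = 13.5791%, i.e. 13.579%.

13.579%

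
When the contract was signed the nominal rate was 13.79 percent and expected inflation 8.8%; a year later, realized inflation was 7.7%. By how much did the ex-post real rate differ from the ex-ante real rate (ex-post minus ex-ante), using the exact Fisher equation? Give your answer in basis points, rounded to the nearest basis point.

Ex-ante: (1 + 0.1379)/(1 + 0.0880) − 1 = 4.5864%
Ex-post: (1 + 0.1379)/(1 + 0.0770) − 1 = 5.6546%
Difference (ex-post − ex-ante) = 1.0682% → 107 basis points.

107 basis points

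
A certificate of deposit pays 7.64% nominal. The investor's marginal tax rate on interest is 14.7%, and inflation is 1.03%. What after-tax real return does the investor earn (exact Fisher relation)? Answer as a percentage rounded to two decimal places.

After-tax nominal return = 7.64% × (1 − 0.147) = 6.51692%.
1 + r = 1.0651692 / 1.01030 = 1.054310
After-tax real rate = 1.054310 − 1 → 5.43%.

5.43%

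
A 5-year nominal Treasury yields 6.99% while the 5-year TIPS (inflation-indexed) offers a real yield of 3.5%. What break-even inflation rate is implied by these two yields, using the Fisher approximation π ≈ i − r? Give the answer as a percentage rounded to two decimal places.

π ≈ i − r = 6.99% − 3.5% → 3.49%.

3.49%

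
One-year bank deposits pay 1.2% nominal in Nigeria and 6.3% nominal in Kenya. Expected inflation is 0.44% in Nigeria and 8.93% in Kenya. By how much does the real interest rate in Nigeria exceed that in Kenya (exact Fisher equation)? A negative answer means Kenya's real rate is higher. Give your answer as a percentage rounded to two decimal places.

Nigeria: (1 + 0.0120)/(1 + 0.0044) − 1 = 0.7567%
Kenya: (1 + 0.0630)/(1 + 0.0893) − 1 = -2.4144%
Differential = 0.7567% − (-2.4144%) = 3.1711% → 3.17%.

3.17%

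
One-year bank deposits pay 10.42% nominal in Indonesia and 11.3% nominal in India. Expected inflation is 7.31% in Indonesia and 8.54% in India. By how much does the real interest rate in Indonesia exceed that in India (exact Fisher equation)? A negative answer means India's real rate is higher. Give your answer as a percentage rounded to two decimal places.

0.36%

Indonesia: (1 + 0.1042)/(1 + 0.0731) − 1 = 2.8981%
India: (1 + 0.1130)/(1 + 0.0854) − 1 = 2.5428%
Differential = 2.8981% − 2.5428% = 0.3553% → 0.36%.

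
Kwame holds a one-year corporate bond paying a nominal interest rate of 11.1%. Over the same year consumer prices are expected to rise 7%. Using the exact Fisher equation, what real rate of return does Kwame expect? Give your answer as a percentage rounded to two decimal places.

1 + r = 1.11100 / 1.07000 = 1.038318
r = 1.038318 − 1 = 3.8318%, i.e. 3.83%.

3.83%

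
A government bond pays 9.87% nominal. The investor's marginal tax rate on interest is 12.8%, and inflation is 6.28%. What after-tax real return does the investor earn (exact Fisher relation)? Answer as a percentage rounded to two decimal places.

After-tax nominal return = 9.87% × (1 − 0.128) = 8.60664%.
1 + r = 1.0860664 / 1.06280 = 1.021892
After-tax real rate = 1.021892 − 1 → 2.19%.

2.19%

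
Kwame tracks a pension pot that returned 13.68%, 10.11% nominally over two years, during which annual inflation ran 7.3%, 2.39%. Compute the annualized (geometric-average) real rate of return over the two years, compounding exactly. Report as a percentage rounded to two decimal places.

6.74%

Nominal growth factor = 1.1368 × 1.1011 = 1.25173048
Price-level growth factor = 1.0730 × 1.0239 = 1.09864470
Real growth factor = 1.25173048 / 1.09864470 = 1.13934057
Annualized real rate = 1.13934057^(1/2) − 1 = 6.7399% → 6.74%.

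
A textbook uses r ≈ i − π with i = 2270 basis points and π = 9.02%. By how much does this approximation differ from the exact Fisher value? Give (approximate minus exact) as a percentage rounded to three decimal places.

Approximate: r ≈ 22.700% − 9.020% = 13.6800%
Exact: (1 + 0.2270)/(1 + 0.0902) − 1 = 12.5482%
Error = 13.6800% − 12.5482% = 1.1318% → 1.132%.

1.132%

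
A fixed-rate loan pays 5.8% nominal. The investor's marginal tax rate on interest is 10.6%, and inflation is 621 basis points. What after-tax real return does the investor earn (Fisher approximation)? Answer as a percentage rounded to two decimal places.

-1.02%

After-tax nominal return = 5.8% × (1 − 0.106) = 5.1852%.
r ≈ 5.1852% − 6.21% → -1.02%.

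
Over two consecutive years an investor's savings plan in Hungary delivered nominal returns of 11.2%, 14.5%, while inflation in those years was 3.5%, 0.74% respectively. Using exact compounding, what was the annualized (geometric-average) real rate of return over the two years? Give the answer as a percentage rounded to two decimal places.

Nominal growth factor = 1.1120 × 1.1450 = 1.27324000
Price-level growth factor = 1.0350 × 1.0074 = 1.04265900
Real growth factor = 1.27324000 / 1.04265900 = 1.22114709
Annualized real rate = 1.22114709^(1/2) − 1 = 10.5055% → 10.51%.

10.51%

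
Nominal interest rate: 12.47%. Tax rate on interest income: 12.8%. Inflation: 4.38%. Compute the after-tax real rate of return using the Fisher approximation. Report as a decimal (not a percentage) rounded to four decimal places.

0.0649

After-tax nominal return = 12.47% × (1 − 0.128) = 10.87384%.
r ≈ 10.87384% − 4.38% → 0.0649.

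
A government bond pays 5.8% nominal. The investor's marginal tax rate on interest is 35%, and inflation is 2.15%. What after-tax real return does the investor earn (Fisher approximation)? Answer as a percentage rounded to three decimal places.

1.620%

After-tax nominal return = 5.8% × (1 − 0.35) = 3.7700%.
r ≈ 3.7700% − 2.15% → 1.620%.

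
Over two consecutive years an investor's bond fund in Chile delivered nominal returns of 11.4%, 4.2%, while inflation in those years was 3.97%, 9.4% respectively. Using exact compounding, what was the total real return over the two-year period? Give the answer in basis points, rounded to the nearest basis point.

205 basis points

Nominal growth factor = 1.1140 × 1.0420 = 1.160788
Price-level growth factor = 1.0397 × 1.0940 = 1.137432
Real growth factor = 1.160788 / 1.137432 = 1.020534
Total real return = 1.020534 − 1 → 205 basis points.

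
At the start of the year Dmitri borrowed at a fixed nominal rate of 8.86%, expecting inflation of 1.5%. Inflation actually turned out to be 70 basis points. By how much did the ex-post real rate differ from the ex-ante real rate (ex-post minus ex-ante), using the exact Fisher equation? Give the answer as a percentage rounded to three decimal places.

Ex-ante: (1 + 0.0886)/(1 + 0.0150) − 1 = 7.2512%
Ex-post: (1 + 0.0886)/(1 + 0.0070) − 1 = 8.1033%
Difference (ex-post − ex-ante) = 0.8520% → 0.852%.

0.852%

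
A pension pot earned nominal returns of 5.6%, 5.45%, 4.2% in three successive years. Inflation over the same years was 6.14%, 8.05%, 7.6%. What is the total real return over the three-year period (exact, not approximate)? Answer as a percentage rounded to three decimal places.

Nominal growth factor = 1.0560 × 1.0545 × 1.0420 = 1.160321
Price-level growth factor = 1.0614 × 1.0805 × 1.0760 = 1.234003
Real growth factor = 1.160321 / 1.234003 = 0.940291
Total real return = 0.940291 − 1 → -5.971%.

-5.971%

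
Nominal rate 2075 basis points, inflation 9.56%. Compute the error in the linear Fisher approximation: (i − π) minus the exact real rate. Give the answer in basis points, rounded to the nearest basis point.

98 basis points

Approximate: r ≈ 20.750% − 9.560% = 11.1900%
Exact: (1 + 0.2075)/(1 + 0.0956) − 1 = 10.2136%
Error = 11.1900% − 10.2136% = 0.9764% → 98 basis points.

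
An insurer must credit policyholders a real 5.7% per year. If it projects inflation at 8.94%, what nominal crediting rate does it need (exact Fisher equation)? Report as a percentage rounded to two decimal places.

(1 + i) = (1 + r)(1 + π) = 1.05700 × 1.08940 = 1.1514958
i = 1.1514958 − 1, so the required nominal rate is 15.15%.

15.15%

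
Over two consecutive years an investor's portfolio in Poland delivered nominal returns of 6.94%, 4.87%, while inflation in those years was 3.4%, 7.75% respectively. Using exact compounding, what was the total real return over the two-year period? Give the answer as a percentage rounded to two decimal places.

0.66%

Nominal growth factor = 1.0694 × 1.0487 = 1.121480
Price-level growth factor = 1.0340 × 1.0775 = 1.114135
Real growth factor = 1.121480 / 1.114135 = 1.006592
Total real return = 1.006592 − 1 → 0.66%.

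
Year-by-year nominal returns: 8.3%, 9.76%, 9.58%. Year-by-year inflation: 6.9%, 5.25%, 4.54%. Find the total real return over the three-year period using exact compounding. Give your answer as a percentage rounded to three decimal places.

Compound the nominal returns: 1.0830 × 1.0976 × 1.0958 = 1.302578.
Compound inflation: 1.0690 × 1.0525 × 1.0454 = 1.176203.
Deflate: 1.302578 / 1.176203 = 1.107443.
Total real return = 1.107443 − 1 → 10.744%.

10.744%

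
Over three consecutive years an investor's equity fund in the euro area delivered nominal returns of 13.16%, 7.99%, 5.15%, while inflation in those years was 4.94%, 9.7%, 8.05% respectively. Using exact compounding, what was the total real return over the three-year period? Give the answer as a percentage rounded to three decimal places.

Compound the nominal returns: 1.1316 × 1.0799 × 1.0515 = 1.284949.
Compound inflation: 1.0494 × 1.0970 × 1.0805 = 1.243863.
Deflate: 1.284949 / 1.243863 = 1.033031.
Total real return = 1.033031 − 1 → 3.303%.

3.303%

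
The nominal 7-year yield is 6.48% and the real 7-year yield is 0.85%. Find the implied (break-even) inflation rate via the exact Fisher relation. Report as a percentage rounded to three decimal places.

5.583%

(1 + π) = (1 + i)/(1 + r) = 1.06480 / 1.00850 = 1.0558255
Break-even inflation = 1.0558255 − 1 → 5.583%.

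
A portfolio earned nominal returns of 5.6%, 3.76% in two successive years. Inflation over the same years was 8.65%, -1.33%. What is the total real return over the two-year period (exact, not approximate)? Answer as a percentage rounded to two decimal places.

Compound the nominal returns: 1.0560 × 1.0376 = 1.095706.
Compound inflation: 1.0865 × 0.9867 = 1.072050.
Deflate: 1.095706 / 1.072050 = 1.022066.
Total real return = 1.022066 − 1 → 2.21%.

2.21%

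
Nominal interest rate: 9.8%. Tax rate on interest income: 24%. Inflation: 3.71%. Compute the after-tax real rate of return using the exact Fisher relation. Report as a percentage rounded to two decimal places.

3.60%

After-tax nominal return = 9.8% × (1 − 0.24) = 7.4480%.
1 + r = 1.07448 / 1.03710 = 1.036043
After-tax real rate = 1.036043 − 1 → 3.60%.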